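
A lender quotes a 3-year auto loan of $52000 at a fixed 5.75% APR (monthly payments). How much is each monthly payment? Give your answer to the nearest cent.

Monthly rate = 5.75%/12 = 0.0047917; payment = 52,000 × 0.0047917 / (1 − (1+0.0047917)^−36) = $1,576.06.

$1,576.06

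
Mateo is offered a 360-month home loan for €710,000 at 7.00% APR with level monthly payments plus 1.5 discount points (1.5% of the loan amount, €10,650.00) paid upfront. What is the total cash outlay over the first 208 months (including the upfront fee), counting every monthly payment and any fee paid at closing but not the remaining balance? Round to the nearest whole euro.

At 7.00% the monthly rate is 0.0058333, so the payment is 710,000 × 0.0058333 / (1 − 1.0058333^−360) = €4,723.65.
Total outlay = 208 × €4,723.65 + €10,650.00 = €993,169.20.

€993,169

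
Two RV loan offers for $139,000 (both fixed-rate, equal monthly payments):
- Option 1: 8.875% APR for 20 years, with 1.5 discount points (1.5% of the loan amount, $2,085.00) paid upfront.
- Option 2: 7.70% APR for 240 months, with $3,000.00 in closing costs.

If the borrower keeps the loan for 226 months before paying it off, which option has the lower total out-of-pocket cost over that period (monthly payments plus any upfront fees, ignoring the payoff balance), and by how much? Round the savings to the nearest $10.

Option 1: at 8.875% the monthly rate is 0.0073958, so the payment is 139,000 × 0.0073958 / (1 − 1.0073958^−240) = $1,239.47.
Option 2: monthly rate = 7.7%/12 = 0.0064167; payment = 139,000 × 0.0064167 / (1 − (1+0.0064167)^−240) = $1,136.83.
Over 226 months: Option 1 costs 226 × $1,239.47 + $2,085.00 = $282,205.22; Option 2 costs 226 × $1,136.83 + $3,000.00 = $259,923.58.
Option 2 is cheaper by $282,205.22 − $259,923.58 = $22,281.64.

Option 2 by $22,280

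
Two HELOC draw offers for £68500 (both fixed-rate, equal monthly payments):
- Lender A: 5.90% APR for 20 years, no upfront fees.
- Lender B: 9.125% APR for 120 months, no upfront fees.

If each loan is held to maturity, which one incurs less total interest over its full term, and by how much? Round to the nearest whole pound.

Lender A: monthly rate = 5.9%/12 = 0.0049167; payment = 68,500 × 0.0049167 / (1 − (1+0.0049167)^−240) = £486.81.
Total interest on Lender A = 240 × £486.81 − £68,500 = £48,334.40.
Lender B: at 9.125% the monthly rate is 0.0076042, so the payment is 68,500 × 0.0076042 / (1 − 1.0076042^−120) = £872.37.
Total interest on Lender B = 120 × £872.37 − £68,500 = £36,184.40.
Lender B is lower by £12,150.00.

Lender B by £12,150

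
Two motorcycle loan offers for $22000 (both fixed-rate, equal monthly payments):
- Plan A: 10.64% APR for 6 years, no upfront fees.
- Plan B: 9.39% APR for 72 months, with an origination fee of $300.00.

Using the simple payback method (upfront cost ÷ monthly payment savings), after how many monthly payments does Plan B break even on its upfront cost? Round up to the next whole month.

22 months

Plan A: monthly rate = 10.64%/12 = 0.0088667; payment = 22,000 × 0.0088667 / (1 − (1+0.0088667)^−72) = $414.70.
Plan B: monthly rate = 9.39%/12 = 0.0078250; payment = 22,000 × 0.0078250 / (1 − (1+0.0078250)^−72) = $400.83.
Monthly savings = $414.70 − $400.83 = $13.87.
Break-even = $300.00 / $13.87 = 21.63 → 22 months.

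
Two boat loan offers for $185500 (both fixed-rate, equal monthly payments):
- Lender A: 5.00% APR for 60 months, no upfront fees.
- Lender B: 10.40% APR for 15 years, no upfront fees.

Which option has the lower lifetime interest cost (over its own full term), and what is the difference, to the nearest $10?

Lender A by $156,990

Lender A: at 5.00% the monthly rate is 0.0041667, so the payment is 185,500 × 0.0041667 / (1 − 1.0041667^−60) = $3,500.61.
Total interest on Lender A = 60 × $3,500.61 − $185,500 = $24,536.60.
Lender B: monthly rate = 10.4%/12 = 0.0086667; payment = 185,500 × 0.0086667 / (1 − (1+0.0086667)^−180) = $2,039.03.
Total interest on Lender B = 180 × $2,039.03 − $185,500 = $181,525.40.
Lender A is lower by $156,988.80.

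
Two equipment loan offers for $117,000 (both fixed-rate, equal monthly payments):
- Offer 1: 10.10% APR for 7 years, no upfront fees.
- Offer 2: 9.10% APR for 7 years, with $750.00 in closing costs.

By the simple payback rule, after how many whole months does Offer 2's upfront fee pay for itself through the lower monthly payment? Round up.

13 months

Offer 1: at 10.10% the monthly rate is 0.0084167, so the payment is 117,000 × 0.0084167 / (1 − 1.0084167^−84) = $1,948.39.
Offer 2: at 9.10% the monthly rate is 0.0075833, so the payment is 117,000 × 0.0075833 / (1 − 1.0075833^−84) = $1,888.37.
Monthly savings = $1,948.39 − $1,888.37 = $60.02.
Break-even = $750.00 / $60.02 = 12.50 → 13 months.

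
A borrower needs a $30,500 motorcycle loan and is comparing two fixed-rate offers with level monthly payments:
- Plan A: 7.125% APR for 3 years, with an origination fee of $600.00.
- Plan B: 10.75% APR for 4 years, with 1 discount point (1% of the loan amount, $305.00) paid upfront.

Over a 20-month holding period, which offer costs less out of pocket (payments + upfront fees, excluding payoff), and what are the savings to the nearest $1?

Plan A: at 7.125% the monthly rate is 0.0059375, so the payment is 30,500 × 0.0059375 / (1 − 1.0059375^−36) = $943.50.
Plan B: at 10.75% the monthly rate is 0.0089583, so the payment is 30,500 × 0.0089583 / (1 − 1.0089583^−48) = $784.59.
Over 20 months: Plan A costs 20 × $943.50 + $600.00 = $19,470.00; Plan B costs 20 × $784.59 + $305.00 = $15,996.80.
Plan B is cheaper by $19,470.00 − $15,996.80 = $3,473.20.

Plan B by $3,473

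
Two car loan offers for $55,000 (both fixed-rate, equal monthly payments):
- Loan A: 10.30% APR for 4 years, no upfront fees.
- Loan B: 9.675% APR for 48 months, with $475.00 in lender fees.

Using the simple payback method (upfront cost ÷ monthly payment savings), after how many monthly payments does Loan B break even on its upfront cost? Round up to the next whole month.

Loan A: at 10.30% the monthly rate is 0.0085833, so the payment is 55,000 × 0.0085833 / (1 − 1.0085833^−48) = $1,402.88.
Loan B: at 9.675% the monthly rate is 0.0080625, so the payment is 55,000 × 0.0080625 / (1 − 1.0080625^−48) = $1,386.37.
Monthly savings = $1,402.88 − $1,386.37 = $16.51.
Break-even = $475.00 / $16.51 = 28.77 → 29 months.

29 months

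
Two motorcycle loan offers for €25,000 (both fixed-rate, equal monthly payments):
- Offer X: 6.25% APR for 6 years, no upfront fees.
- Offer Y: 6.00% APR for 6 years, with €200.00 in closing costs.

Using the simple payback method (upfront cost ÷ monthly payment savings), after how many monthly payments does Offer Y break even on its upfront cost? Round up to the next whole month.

68 months

Offer X: at 6.25% the monthly rate is 0.0052083, so the payment is 25,000 × 0.0052083 / (1 − 1.0052083^−72) = €417.28.
Offer Y: monthly rate = 6%/12 = 0.0050000; payment = 25,000 × 0.0050000 / (1 − (1+0.0050000)^−72) = €414.32.
Monthly savings = €417.28 − €414.32 = €2.96.
Break-even = €200.00 / €2.96 = 67.57 → 68 months.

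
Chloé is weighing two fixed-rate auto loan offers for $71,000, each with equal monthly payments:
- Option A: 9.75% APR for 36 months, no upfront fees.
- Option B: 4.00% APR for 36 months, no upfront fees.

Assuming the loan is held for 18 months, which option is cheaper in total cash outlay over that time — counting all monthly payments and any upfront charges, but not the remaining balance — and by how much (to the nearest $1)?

Option A: monthly rate = 9.75%/12 = 0.0081250; payment = 71,000 × 0.0081250 / (1 − (1+0.0081250)^−36) = $2,282.65.
Option B: at 4.00% the monthly rate is 0.0033333, so the payment is 71,000 × 0.0033333 / (1 − 1.0033333^−36) = $2,096.20.
Over 18 months: Option A costs 18 × $2,282.65 = $41,087.70; Option B costs 18 × $2,096.20 = $37,731.60.
Option B is cheaper by $41,087.70 − $37,731.60 = $3,356.10.

Option B by $3,356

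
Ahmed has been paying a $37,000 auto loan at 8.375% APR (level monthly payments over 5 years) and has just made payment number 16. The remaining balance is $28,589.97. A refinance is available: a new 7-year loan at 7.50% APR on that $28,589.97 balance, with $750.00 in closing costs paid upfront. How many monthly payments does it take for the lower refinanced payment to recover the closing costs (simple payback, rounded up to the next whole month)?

3 months

Current payment = 37,000 × 8.375%/12 / (1 − (1+0.0069792)^−60) = $756.88.
Refinanced payment = 28,589.97 × 0.0062500 / (1 − (1+0.0062500)^−84) = $438.52.
Monthly savings = $756.88 − $438.52 = $318.36.
Break-even = $750.00 / $318.36 = 2.36 → 3 months.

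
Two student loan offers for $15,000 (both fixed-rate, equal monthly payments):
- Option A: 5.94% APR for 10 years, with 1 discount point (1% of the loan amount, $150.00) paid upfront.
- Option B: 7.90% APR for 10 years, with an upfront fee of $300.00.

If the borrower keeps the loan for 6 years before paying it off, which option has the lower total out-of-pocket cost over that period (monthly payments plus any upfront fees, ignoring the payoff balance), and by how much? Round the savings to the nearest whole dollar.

Option A: at 5.94% the monthly rate is 0.0049500, so the payment is 15,000 × 0.0049500 / (1 − 1.0049500^−120) = $166.08.
Option B: monthly rate = 7.9%/12 = 0.0065833; payment = 15,000 × 0.0065833 / (1 − (1+0.0065833)^−120) = $181.20.
Over 72 months: Option A costs 72 × $166.08 + $150.00 = $12,107.76; Option B costs 72 × $181.20 + $300.00 = $13,346.40.
Option A is cheaper by $13,346.40 − $12,107.76 = $1,238.64.

Option A by $1,239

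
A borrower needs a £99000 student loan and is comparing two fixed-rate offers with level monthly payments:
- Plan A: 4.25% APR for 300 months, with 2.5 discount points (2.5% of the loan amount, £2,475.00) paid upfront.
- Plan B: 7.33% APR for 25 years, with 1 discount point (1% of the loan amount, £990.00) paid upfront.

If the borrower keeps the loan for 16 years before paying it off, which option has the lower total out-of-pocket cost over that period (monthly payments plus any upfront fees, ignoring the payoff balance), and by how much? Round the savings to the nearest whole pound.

Plan A: at 4.25% the monthly rate is 0.0035417, so the payment is 99,000 × 0.0035417 / (1 − 1.0035417^−300) = £536.32.
Plan B: monthly rate = 7.33%/12 = 0.0061083; payment = 99,000 × 0.0061083 / (1 − (1+0.0061083)^−300) = £720.69.
Over 192 months: Plan A costs 192 × £536.32 + £2,475.00 = £105,448.44; Plan B costs 192 × £720.69 + £990.00 = £139,362.48.
Plan A is cheaper by £139,362.48 − £105,448.44 = £33,914.04.

Plan A by £33,914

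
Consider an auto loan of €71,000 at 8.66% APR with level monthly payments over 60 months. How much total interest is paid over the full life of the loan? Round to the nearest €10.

€16,730

At 8.66% the monthly rate is 0.0072167, so the payment is 71,000 × 0.0072167 / (1 − 1.0072167^−60) = €1,462.15.
Total paid = 60 × €1,462.15 = €87,729.00; interest = €87,729.00 − €71,000 = €16,729.00.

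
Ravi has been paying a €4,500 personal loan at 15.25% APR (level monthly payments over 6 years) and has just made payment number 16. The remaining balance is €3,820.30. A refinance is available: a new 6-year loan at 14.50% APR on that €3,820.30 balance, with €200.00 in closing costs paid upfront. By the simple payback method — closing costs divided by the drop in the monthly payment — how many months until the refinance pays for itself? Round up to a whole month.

13 months

Current payment = 4,500 × 15.25%/12 / (1 − (1+0.0127083)^−72) = €95.76.
Refinanced payment = 3,820.30 × 0.0120833 / (1 − (1+0.0120833)^−72) = €79.75.
Monthly savings = €95.76 − €79.75 = €16.01.
Break-even = €200.00 / €16.01 = 12.49 → 13 months.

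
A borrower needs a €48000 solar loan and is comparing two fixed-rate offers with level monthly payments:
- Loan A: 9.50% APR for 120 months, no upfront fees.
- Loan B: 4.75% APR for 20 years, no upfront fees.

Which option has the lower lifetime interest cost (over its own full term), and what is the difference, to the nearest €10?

Loan B by €90

Loan A: monthly rate = 9.5%/12 = 0.0079167; payment = 48,000 × 0.0079167 / (1 − (1+0.0079167)^−120) = €621.11.
Total interest on Loan A = 120 × €621.11 − €48,000 = €26,533.20.
Loan B: at 4.75% the monthly rate is 0.0039583, so the payment is 48,000 × 0.0039583 / (1 − 1.0039583^−240) = €310.19.
Total interest on Loan B = 240 × €310.19 − €48,000 = €26,445.60.
Loan B is lower by €87.60.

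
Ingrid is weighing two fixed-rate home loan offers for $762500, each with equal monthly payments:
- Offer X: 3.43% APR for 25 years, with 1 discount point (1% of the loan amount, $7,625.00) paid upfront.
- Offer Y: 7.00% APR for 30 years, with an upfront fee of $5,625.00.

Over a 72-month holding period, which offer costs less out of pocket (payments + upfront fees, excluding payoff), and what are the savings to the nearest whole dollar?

Offer X: at 3.43% the monthly rate is 0.0028583, so the payment is 762,500 × 0.0028583 / (1 − 1.0028583^−300) = $3,788.69.
Offer Y: at 7.00% the monthly rate is 0.0058333, so the payment is 762,500 × 0.0058333 / (1 − 1.0058333^−360) = $5,072.93.
Over 72 months: Offer X costs 72 × $3,788.69 + $7,625.00 = $280,410.68; Offer Y costs 72 × $5,072.93 + $5,625.00 = $370,875.96.
Offer X is cheaper by $370,875.96 − $280,410.68 = $90,465.28.

Offer X by $90,465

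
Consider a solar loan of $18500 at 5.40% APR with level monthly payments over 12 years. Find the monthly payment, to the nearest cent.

$174.84

Monthly rate = 5.4%/12 = 0.0045000; payment = 18,500 × 0.0045000 / (1 − (1+0.0045000)^−144) = $174.84.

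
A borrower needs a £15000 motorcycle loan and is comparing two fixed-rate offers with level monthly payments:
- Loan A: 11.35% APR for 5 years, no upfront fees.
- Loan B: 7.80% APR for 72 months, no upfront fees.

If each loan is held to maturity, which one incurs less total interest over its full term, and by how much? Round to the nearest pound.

Loan B by £895

Loan A: monthly rate = 11.35%/12 = 0.0094583; payment = 15,000 × 0.0094583 / (1 − (1+0.0094583)^−60) = £328.76.
Total interest on Loan A = 60 × £328.76 − £15,000 = £4,725.60.
Loan B: monthly rate = 7.8%/12 = 0.0065000; payment = 15,000 × 0.0065000 / (1 − (1+0.0065000)^−72) = £261.54.
Total interest on Loan B = 72 × £261.54 − £15,000 = £3,830.88.
Loan B is lower by £894.72.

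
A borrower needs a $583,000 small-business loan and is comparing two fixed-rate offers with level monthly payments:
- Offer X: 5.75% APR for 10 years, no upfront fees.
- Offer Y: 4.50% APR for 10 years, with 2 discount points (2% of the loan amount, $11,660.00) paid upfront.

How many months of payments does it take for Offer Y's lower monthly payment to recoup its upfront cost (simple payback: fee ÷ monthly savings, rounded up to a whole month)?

33 months

Offer X: at 5.75% the monthly rate is 0.0047917, so the payment is 583,000 × 0.0047917 / (1 − 1.0047917^−120) = $6,399.55.
Offer Y: at 4.50% the monthly rate is 0.0037500, so the payment is 583,000 × 0.0037500 / (1 − 1.0037500^−120) = $6,042.12.
Monthly savings = $6,399.55 − $6,042.12 = $357.43.
Break-even = $11,660.00 / $357.43 = 32.62 → 33 months.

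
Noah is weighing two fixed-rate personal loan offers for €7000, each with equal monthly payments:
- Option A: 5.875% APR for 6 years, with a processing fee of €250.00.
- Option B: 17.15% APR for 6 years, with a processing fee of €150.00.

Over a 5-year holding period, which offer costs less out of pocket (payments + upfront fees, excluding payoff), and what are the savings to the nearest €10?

Option A: at 5.875% the monthly rate is 0.0048958, so the payment is 7,000 × 0.0048958 / (1 − 1.0048958^−72) = €115.60.
Option B: monthly rate = 17.15%/12 = 0.0142917; payment = 7,000 × 0.0142917 / (1 − (1+0.0142917)^−72) = €156.31.
Over 60 months: Option A costs 60 × €115.60 + €250.00 = €7,186.00; Option B costs 60 × €156.31 + €150.00 = €9,528.60.
Option A is cheaper by €9,528.60 − €7,186.00 = €2,342.60.

Option A by €2,340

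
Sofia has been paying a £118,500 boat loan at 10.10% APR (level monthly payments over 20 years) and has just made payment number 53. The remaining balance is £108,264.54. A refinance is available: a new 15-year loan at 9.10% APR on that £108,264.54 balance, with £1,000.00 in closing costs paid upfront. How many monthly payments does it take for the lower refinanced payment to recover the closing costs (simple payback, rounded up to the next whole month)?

22 months

Current payment = 118,500 × 10.1%/12 / (1 − (1+0.0084167)^−240) = £1,151.41.
Refinanced payment = 108,264.54 × 0.0075833 / (1 − (1+0.0075833)^−180) = £1,104.54.
Monthly savings = £1,151.41 − £1,104.54 = £46.87.
Break-even = £1,000.00 / £46.87 = 21.34 → 22 months.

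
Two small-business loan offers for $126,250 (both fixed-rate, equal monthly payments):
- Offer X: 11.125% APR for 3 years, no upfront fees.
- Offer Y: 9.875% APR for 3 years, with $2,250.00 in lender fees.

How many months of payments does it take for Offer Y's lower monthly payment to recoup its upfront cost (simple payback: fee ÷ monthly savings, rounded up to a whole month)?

Offer X: monthly rate = 11.125%/12 = 0.0092708; payment = 126,250 × 0.0092708 / (1 − (1+0.0092708)^−36) = $4,140.74.
Offer Y: monthly rate = 9.875%/12 = 0.0082292; payment = 126,250 × 0.0082292 / (1 − (1+0.0082292)^−36) = $4,066.33.
Monthly savings = $4,140.74 − $4,066.33 = $74.41.
Break-even = $2,250.00 / $74.41 = 30.24 → 31 months.

31 months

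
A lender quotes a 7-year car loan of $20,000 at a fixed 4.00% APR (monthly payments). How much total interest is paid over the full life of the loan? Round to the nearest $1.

$2,964

Monthly rate = 4%/12 = 0.0033333; payment = 20,000 × 0.0033333 / (1 − (1+0.0033333)^−84) = $273.38.
Total paid = 84 × $273.38 = $22,963.92; interest = $22,963.92 − $20,000 = $2,963.92.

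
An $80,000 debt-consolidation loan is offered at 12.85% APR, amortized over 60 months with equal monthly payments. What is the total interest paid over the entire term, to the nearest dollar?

$28,847

At 12.85% the monthly rate is 0.0107083, so the payment is 80,000 × 0.0107083 / (1 − 1.0107083^−60) = $1,814.11.
Total paid = 60 × $1,814.11 = $108,846.60; interest = $108,846.60 − $80,000 = $28,846.60.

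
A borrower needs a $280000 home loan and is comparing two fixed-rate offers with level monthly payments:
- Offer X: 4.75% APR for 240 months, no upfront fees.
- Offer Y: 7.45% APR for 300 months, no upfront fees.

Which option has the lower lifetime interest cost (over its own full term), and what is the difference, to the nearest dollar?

Offer X by $183,761

Offer X: monthly rate = 4.75%/12 = 0.0039583; payment = 280,000 × 0.0039583 / (1 − (1+0.0039583)^−240) = $1,809.43.
Total interest on Offer X = 240 × $1,809.43 − $280,000 = $154,263.20.
Offer Y: at 7.45% the monthly rate is 0.0062083, so the payment is 280,000 × 0.0062083 / (1 − 1.0062083^−300) = $2,060.08.
Total interest on Offer Y = 300 × $2,060.08 − $280,000 = $338,024.00.
Offer X is lower by $183,760.80.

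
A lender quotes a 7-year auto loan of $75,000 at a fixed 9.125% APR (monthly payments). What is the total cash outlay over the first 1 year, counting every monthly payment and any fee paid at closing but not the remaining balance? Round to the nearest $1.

$14,537

Monthly rate = 9.125%/12 = 0.0076042; payment = 75,000 × 0.0076042 / (1 − (1+0.0076042)^−84) = $1,211.44.
Total outlay = 12 × $1,211.44 = $14,537.28.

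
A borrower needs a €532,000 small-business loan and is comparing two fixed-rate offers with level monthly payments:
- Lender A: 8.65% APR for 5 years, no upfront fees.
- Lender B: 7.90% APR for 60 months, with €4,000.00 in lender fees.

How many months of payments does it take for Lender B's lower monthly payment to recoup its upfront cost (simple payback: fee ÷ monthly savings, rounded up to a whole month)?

Lender A: monthly rate = 8.65%/12 = 0.0072083; payment = 532,000 × 0.0072083 / (1 − (1+0.0072083)^−60) = €10,953.30.
Lender B: monthly rate = 7.9%/12 = 0.0065833; payment = 532,000 × 0.0065833 / (1 − (1+0.0065833)^−60) = €10,761.60.
Monthly savings = €10,953.30 − €10,761.60 = €191.70.
Break-even = €4,000.00 / €191.70 = 20.87 → 21 months.

21 months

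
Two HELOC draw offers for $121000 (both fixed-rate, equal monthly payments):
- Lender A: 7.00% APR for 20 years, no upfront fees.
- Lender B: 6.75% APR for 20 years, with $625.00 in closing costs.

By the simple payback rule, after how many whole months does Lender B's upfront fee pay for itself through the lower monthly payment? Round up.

35 months

Lender A: at 7.00% the monthly rate is 0.0058333, so the payment is 121,000 × 0.0058333 / (1 − 1.0058333^−240) = $938.11.
Lender B: at 6.75% the monthly rate is 0.0056250, so the payment is 121,000 × 0.0056250 / (1 − 1.0056250^−240) = $920.04.
Monthly savings = $938.11 − $920.04 = $18.07.
Break-even = $625.00 / $18.07 = 34.59 → 35 months.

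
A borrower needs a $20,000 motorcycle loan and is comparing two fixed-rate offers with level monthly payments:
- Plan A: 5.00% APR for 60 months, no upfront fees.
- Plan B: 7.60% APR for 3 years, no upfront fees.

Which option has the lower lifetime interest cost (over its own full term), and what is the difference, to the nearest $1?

Plan A: at 5.00% the monthly rate is 0.0041667, so the payment is 20,000 × 0.0041667 / (1 − 1.0041667^−60) = $377.42.
Total interest on Plan A = 60 × $377.42 − $20,000 = $2,645.20.
Plan B: at 7.60% the monthly rate is 0.0063333, so the payment is 20,000 × 0.0063333 / (1 − 1.0063333^−36) = $623.04.
Total interest on Plan B = 36 × $623.04 − $20,000 = $2,429.44.
Plan B is lower by $215.76.

Plan B by $216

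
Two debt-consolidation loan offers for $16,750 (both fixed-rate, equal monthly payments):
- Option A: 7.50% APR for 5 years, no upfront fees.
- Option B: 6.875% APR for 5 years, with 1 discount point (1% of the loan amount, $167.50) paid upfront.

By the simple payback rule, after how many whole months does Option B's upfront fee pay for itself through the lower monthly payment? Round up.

Option A: at 7.50% the monthly rate is 0.0062500, so the payment is 16,750 × 0.0062500 / (1 − 1.0062500^−60) = $335.64.
Option B: at 6.875% the monthly rate is 0.0057292, so the payment is 16,750 × 0.0057292 / (1 − 1.0057292^−60) = $330.68.
Monthly savings = $335.64 − $330.68 = $4.96.
Break-even = $167.50 / $4.96 = 33.77 → 34 months.

34 months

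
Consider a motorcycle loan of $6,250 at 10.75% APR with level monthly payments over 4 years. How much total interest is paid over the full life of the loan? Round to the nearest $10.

Monthly rate = 10.75%/12 = 0.0089583; payment = 6,250 × 0.0089583 / (1 − (1+0.0089583)^−48) = $160.78.
Total paid = 48 × $160.78 = $7,717.44; interest = $7,717.44 − $6,250 = $1,467.44.

$1,470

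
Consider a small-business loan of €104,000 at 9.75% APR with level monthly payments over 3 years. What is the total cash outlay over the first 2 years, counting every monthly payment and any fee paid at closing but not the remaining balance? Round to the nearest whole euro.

€80,246

Monthly rate = 9.75%/12 = 0.0081250; payment = 104,000 × 0.0081250 / (1 − (1+0.0081250)^−36) = €3,343.59.
Total outlay = 24 × €3,343.59 = €80,246.16.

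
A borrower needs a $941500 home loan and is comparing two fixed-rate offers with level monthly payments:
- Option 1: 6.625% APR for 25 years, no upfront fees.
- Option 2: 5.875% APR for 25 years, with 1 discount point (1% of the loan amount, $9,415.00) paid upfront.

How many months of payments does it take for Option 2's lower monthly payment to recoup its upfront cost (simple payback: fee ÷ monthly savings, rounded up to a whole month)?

22 months

Option 1: at 6.625% the monthly rate is 0.0055208, so the payment is 941,500 × 0.0055208 / (1 − 1.0055208^−300) = $6,430.81.
Option 2: monthly rate = 5.875%/12 = 0.0048958; payment = 941,500 × 0.0048958 / (1 − (1+0.0048958)^−300) = $5,994.36.
Monthly savings = $6,430.81 − $5,994.36 = $436.45.
Break-even = $9,415.00 / $436.45 = 21.57 → 22 months.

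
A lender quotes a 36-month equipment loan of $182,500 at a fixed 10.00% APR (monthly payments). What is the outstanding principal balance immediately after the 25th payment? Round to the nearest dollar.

With monthly rate i = 10%/12 = 0.0083333, the balance after k of n payments is P · [(1+i)^n − (1+i)^k] / [(1+i)^n − 1].
(1+0.0083333)^36 = 1.34818184 and (1+0.0083333)^25 = 1.23056089, so the balance is 182,500 × (1.34818184 − 1.23056089) / (1.34818184 − 1) = $61,651.19.

$61,651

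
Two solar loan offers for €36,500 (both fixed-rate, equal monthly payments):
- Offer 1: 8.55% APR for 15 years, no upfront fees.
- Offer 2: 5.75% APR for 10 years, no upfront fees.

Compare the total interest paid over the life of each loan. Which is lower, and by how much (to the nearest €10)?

Offer 2 by €16,810

Offer 1: monthly rate = 8.55%/12 = 0.0071250; payment = 36,500 × 0.0071250 / (1 − (1+0.0071250)^−180) = €360.50.
Total interest on Offer 1 = 180 × €360.50 − €36,500 = €28,390.00.
Offer 2: at 5.75% the monthly rate is 0.0047917, so the payment is 36,500 × 0.0047917 / (1 − 1.0047917^−120) = €400.66.
Total interest on Offer 2 = 120 × €400.66 − €36,500 = €11,579.20.
Offer 2 is lower by €16,810.80.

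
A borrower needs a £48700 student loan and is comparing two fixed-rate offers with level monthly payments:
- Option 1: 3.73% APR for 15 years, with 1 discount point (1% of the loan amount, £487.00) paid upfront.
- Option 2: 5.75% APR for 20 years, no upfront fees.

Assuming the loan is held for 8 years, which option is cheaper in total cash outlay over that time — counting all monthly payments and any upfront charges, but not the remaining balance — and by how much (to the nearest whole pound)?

Option 2 by £1,616

Option 1: at 3.73% the monthly rate is 0.0031083, so the payment is 48,700 × 0.0031083 / (1 − 1.0031083^−180) = £353.67.
Option 2: monthly rate = 5.75%/12 = 0.0047917; payment = 48,700 × 0.0047917 / (1 − (1+0.0047917)^−240) = £341.91.
Over 96 months: Option 1 costs 96 × £353.67 + £487.00 = £34,439.32; Option 2 costs 96 × £341.91 = £32,823.36.
Option 2 is cheaper by £34,439.32 − £32,823.36 = £1,615.96.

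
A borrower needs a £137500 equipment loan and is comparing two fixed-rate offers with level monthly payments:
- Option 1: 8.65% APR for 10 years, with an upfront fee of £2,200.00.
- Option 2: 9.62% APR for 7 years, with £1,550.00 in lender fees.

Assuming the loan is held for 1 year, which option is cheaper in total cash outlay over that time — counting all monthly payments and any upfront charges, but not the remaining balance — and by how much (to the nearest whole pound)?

Option 1 by £5,829

Option 1: at 8.65% the monthly rate is 0.0072083, so the payment is 137,500 × 0.0072083 / (1 − 1.0072083^−120) = £1,715.85.
Option 2: at 9.62% the monthly rate is 0.0080167, so the payment is 137,500 × 0.0080167 / (1 − 1.0080167^−84) = £2,255.76.
Over 12 months: Option 1 costs 12 × £1,715.85 + £2,200.00 = £22,790.20; Option 2 costs 12 × £2,255.76 + £1,550.00 = £28,619.12.
Option 1 is cheaper by £28,619.12 − £22,790.20 = £5,828.92.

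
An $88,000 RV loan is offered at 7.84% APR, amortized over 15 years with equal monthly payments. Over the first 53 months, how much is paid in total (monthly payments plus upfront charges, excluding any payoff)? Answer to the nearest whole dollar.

Monthly rate = 7.84%/12 = 0.0065333; payment = 88,000 × 0.0065333 / (1 − (1+0.0065333)^−180) = $832.87.
Total outlay = 53 × $832.87 = $44,142.11.

$44,142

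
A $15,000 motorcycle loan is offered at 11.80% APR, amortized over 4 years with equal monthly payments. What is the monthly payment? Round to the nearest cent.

Monthly rate = 11.8%/12 = 0.0098333; payment = 15,000 × 0.0098333 / (1 − (1+0.0098333)^−48) = $393.54.

$393.54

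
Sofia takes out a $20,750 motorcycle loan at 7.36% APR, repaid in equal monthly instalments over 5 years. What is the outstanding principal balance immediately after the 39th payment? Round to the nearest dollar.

$8,142

With monthly rate i = 7.36%/12 = 0.0061333, the balance after k of n payments is P · [(1+i)^n − (1+i)^k] / [(1+i)^n − 1].
(1+0.0061333)^60 = 1.44321904 and (1+0.0061333)^39 = 1.26930491, so the balance is 20,750 × (1.44321904 − 1.26930491) / (1.44321904 − 1) = $8,142.06.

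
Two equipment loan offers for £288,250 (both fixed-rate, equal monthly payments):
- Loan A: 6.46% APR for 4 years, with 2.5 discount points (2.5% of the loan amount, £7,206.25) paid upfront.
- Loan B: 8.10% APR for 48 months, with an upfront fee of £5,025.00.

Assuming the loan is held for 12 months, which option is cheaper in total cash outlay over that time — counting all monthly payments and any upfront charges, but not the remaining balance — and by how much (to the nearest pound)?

Loan A by £459

Loan A: monthly rate = 6.46%/12 = 0.0053833; payment = 288,250 × 0.0053833 / (1 − (1+0.0053833)^−48) = £6,830.52.
Loan B: monthly rate = 8.1%/12 = 0.0067500; payment = 288,250 × 0.0067500 / (1 − (1+0.0067500)^−48) = £7,050.56.
Over 12 months: Loan A costs 12 × £6,830.52 + £7,206.25 = £89,172.49; Loan B costs 12 × £7,050.56 + £5,025.00 = £89,631.72.
Loan A is cheaper by £89,631.72 − £89,172.49 = £459.23.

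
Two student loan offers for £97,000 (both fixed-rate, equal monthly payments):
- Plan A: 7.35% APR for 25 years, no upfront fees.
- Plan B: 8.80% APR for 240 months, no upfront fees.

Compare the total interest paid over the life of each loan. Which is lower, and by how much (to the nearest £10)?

Plan A: monthly rate = 7.35%/12 = 0.0061250; payment = 97,000 × 0.0061250 / (1 − (1+0.0061250)^−300) = £707.38.
Total interest on Plan A = 300 × £707.38 − £97,000 = £115,214.00.
Plan B: monthly rate = 8.8%/12 = 0.0073333; payment = 97,000 × 0.0073333 / (1 − (1+0.0073333)^−240) = £860.30.
Total interest on Plan B = 240 × £860.30 − £97,000 = £109,472.00.
Plan B is lower by £5,742.00.

Plan B by £5,740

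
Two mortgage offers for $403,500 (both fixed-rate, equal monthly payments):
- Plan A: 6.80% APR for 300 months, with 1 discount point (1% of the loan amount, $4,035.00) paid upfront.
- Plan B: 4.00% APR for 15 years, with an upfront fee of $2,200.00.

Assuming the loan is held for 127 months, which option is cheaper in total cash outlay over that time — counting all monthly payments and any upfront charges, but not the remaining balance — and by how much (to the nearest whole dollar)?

Plan A: monthly rate = 6.8%/12 = 0.0056667; payment = 403,500 × 0.0056667 / (1 − (1+0.0056667)^−300) = $2,800.58.
Plan B: monthly rate = 4%/12 = 0.0033333; payment = 403,500 × 0.0033333 / (1 − (1+0.0033333)^−180) = $2,984.64.
Over 127 months: Plan A costs 127 × $2,800.58 + $4,035.00 = $359,708.66; Plan B costs 127 × $2,984.64 + $2,200.00 = $381,249.28.
Plan A is cheaper by $381,249.28 − $359,708.66 = $21,540.62.

Plan A by $21,541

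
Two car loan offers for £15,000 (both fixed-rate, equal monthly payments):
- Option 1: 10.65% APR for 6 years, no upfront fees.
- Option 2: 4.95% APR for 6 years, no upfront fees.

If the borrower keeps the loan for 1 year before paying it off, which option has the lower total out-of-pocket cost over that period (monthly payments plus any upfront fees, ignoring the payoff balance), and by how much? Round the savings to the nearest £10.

Option 1: at 10.65% the monthly rate is 0.0088750, so the payment is 15,000 × 0.0088750 / (1 − 1.0088750^−72) = £282.83.
Option 2: at 4.95% the monthly rate is 0.0041250, so the payment is 15,000 × 0.0041250 / (1 − 1.0041250^−72) = £241.23.
Over 12 months: Option 1 costs 12 × £282.83 = £3,393.96; Option 2 costs 12 × £241.23 = £2,894.76.
Option 2 is cheaper by £3,393.96 − £2,894.76 = £499.20.

Option 2 by £500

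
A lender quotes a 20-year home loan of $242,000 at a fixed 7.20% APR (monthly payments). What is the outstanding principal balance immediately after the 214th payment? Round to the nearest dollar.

With monthly rate i = 7.2%/12 = 0.0060000, the balance after k of n payments is P · [(1+i)^n − (1+i)^k] / [(1+i)^n − 1].
(1+0.0060000)^240 = 4.20257403 and (1+0.0060000)^214 = 3.59722725, so the balance is 242,000 × (4.20257403 − 3.59722725) / (4.20257403 − 1) = $45,742.56.

$45,743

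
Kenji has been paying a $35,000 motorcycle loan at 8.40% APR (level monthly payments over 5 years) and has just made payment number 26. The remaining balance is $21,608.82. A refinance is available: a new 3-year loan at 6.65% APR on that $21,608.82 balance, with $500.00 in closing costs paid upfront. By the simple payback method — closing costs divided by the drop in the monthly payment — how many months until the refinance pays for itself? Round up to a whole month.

10 months

Current payment = 35,000 × 8.4%/12 / (1 − (1+0.0070000)^−60) = $716.39.
Refinanced payment = 21,608.82 × 0.0055417 / (1 − (1+0.0055417)^−36) = $663.77.
Monthly savings = $716.39 − $663.77 = $52.62.
Break-even = $500.00 / $52.62 = 9.50 → 10 months.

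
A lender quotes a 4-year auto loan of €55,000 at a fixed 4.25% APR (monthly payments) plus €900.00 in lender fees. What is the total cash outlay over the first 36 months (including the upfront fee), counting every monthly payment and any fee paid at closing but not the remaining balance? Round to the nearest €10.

€45,830

Monthly rate = 4.25%/12 = 0.0035417; payment = 55,000 × 0.0035417 / (1 − (1+0.0035417)^−48) = €1,248.01.
Total outlay = 36 × €1,248.01 + €900.00 = €45,828.36.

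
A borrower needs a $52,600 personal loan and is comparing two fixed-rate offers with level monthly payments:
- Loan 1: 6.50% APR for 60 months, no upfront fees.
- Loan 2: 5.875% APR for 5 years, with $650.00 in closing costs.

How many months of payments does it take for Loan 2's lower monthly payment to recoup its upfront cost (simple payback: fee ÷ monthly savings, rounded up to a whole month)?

Loan 1: monthly rate = 6.5%/12 = 0.0054167; payment = 52,600 × 0.0054167 / (1 − (1+0.0054167)^−60) = $1,029.18.
Loan 2: at 5.875% the monthly rate is 0.0048958, so the payment is 52,600 × 0.0048958 / (1 − 1.0048958^−60) = $1,013.85.
Monthly savings = $1,029.18 − $1,013.85 = $15.33.
Break-even = $650.00 / $15.33 = 42.40 → 43 months.

43 months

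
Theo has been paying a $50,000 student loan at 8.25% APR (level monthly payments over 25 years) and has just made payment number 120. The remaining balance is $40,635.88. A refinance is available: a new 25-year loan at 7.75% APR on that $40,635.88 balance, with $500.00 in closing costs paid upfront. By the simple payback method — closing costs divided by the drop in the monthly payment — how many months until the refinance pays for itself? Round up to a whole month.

Current payment = 50,000 × 8.25%/12 / (1 − (1+0.0068750)^−300) = $394.23.
Refinanced payment = 40,635.88 × 0.0064583 / (1 − (1+0.0064583)^−300) = $306.93.
Monthly savings = $394.23 − $306.93 = $87.30.
Break-even = $500.00 / $87.30 = 5.73 → 6 months.

6 months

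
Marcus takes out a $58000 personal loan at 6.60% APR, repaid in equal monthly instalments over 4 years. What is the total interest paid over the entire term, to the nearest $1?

$8,151

At 6.60% the monthly rate is 0.0055000, so the payment is 58,000 × 0.0055000 / (1 − 1.0055000^−48) = $1,378.14.
Total paid = 48 × $1,378.14 = $66,150.72; interest = $66,150.72 − $58,000 = $8,150.72.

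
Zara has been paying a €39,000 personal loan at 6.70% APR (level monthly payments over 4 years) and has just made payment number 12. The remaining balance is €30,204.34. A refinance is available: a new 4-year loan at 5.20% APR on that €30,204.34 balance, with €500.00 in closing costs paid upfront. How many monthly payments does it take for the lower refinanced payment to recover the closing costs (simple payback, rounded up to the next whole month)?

Current payment = 39,000 × 6.7%/12 / (1 − (1+0.0055833)^−48) = €928.48.
Refinanced payment = 30,204.34 × 0.0043333 / (1 − (1+0.0043333)^−48) = €698.32.
Monthly savings = €928.48 − €698.32 = €230.16.
Break-even = €500.00 / €230.16 = 2.17 → 3 months.

3 months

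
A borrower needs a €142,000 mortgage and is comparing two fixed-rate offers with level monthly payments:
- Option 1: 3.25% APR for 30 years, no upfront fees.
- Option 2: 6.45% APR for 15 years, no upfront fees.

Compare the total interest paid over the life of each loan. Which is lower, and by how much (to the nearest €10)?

Option 1: monthly rate = 3.25%/12 = 0.0027083; payment = 142,000 × 0.0027083 / (1 − (1+0.0027083)^−360) = €617.99.
Total interest on Option 1 = 360 × €617.99 − €142,000 = €80,476.40.
Option 2: at 6.45% the monthly rate is 0.0053750, so the payment is 142,000 × 0.0053750 / (1 − 1.0053750^−180) = €1,233.07.
Total interest on Option 2 = 180 × €1,233.07 − €142,000 = €79,952.60.
Option 2 is lower by €523.80.

Option 2 by €520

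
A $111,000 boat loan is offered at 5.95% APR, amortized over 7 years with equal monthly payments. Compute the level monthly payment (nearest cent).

At 5.95% the monthly rate is 0.0049583, so the payment is 111,000 × 0.0049583 / (1 − 1.0049583^−84) = $1,618.89.

$1,618.89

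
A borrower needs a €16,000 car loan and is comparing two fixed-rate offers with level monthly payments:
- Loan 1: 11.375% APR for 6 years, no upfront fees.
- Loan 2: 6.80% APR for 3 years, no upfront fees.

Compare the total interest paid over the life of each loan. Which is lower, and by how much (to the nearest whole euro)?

Loan 2 by €4,417

Loan 1: at 11.375% the monthly rate is 0.0094792, so the payment is 16,000 × 0.0094792 / (1 − 1.0094792^−72) = €307.63.
Total interest on Loan 1 = 72 × €307.63 − €16,000 = €6,149.36.
Loan 2: monthly rate = 6.8%/12 = 0.0056667; payment = 16,000 × 0.0056667 / (1 − (1+0.0056667)^−36) = €492.57.
Total interest on Loan 2 = 36 × €492.57 − €16,000 = €1,732.52.
Loan 2 is lower by €4,416.84.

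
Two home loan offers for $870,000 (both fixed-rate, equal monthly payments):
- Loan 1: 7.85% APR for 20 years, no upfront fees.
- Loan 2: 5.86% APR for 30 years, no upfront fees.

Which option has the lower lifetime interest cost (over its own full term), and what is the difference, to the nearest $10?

Loan 1: at 7.85% the monthly rate is 0.0065417, so the payment is 870,000 × 0.0065417 / (1 − 1.0065417^−240) = $7,196.02.
Total interest on Loan 1 = 240 × $7,196.02 − $870,000 = $857,044.80.
Loan 2: monthly rate = 5.86%/12 = 0.0048833; payment = 870,000 × 0.0048833 / (1 − (1+0.0048833)^−360) = $5,138.04.
Total interest on Loan 2 = 360 × $5,138.04 − $870,000 = $979,694.40.
Loan 1 is lower by $122,649.60.

Loan 1 by $122,650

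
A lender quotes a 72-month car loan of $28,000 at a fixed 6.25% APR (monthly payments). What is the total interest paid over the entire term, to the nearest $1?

$5,649

Monthly rate = 6.25%/12 = 0.0052083; payment = 28,000 × 0.0052083 / (1 − (1+0.0052083)^−72) = $467.35.
Total paid = 72 × $467.35 = $33,649.20; interest = $33,649.20 − $28,000 = $5,649.20.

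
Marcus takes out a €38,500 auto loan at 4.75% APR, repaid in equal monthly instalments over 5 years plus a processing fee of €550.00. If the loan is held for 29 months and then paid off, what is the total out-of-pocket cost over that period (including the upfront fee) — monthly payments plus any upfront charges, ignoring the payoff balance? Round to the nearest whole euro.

€21,492

At 4.75% the monthly rate is 0.0039583, so the payment is 38,500 × 0.0039583 / (1 − 1.0039583^−60) = €722.14.
Total outlay = 29 × €722.14 + €550.00 = €21,492.06.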